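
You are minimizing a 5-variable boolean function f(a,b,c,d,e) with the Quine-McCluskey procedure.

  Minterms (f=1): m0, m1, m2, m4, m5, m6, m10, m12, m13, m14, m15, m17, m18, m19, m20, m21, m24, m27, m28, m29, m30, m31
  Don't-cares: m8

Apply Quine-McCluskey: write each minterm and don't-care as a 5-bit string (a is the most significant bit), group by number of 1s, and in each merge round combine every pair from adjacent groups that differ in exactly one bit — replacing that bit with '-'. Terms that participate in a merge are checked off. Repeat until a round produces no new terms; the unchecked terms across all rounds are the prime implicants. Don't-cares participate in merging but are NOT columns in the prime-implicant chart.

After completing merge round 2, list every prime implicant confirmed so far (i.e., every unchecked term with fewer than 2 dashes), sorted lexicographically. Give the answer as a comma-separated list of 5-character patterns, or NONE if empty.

Round 0: 00000✓ 00001✓ 00010✓ 00100✓ 00101✓ 00110✓ 01000✓ 01010✓ 01100✓ 01101✓ 01110✓ 01111✓ 10001✓ 10010✓ 10011✓ 10100✓ 10101✓ 11000✓ 11011✓ 11100✓ 11101✓ 11110✓ 11111✓
Round 1: -0001✓ -0010 -0100✓ -0101✓ -1000✓ -1100✓ -1101✓ -1110✓ -1111✓ 0-000✓ 0-010✓ 0-100✓ 0-101✓ 0-110✓ 00-00✓ 00-01✓ 00-10✓ 000-0✓ 0000-✓ 001-0✓ 0010-✓ 01-00✓ 01-10✓ 010-0✓ 011-0✓ 011-1✓ 0110-✓ 0111-✓ 1-011 1-100✓ 1-101✓ 10-01✓ 100-1 1001- 1010-✓ 11-00✓ 11-11 111-0✓ 111-1✓ 1110-✓ 1111-✓
Round 2: --100✓ --101✓ -0-01 -010-✓ -1-00 -11-0✓ -11-1✓ -110-✓ -111-✓ 0--00✓ 0--10✓ 0-0-0✓ 0-1-0✓ 0-10-✓ 00--0✓ 00-0- 01--0✓ 011--✓ 1-10-✓ 111--✓
Round 3: --10- -11-- 0---0
PIs = {--10-, -0-01, -0010, -1-00, -11--, 0---0, 00-0-, 1-011, 100-1, 1001-, 11-11}

-0010, 1-011, 100-1, 1001-, 11-11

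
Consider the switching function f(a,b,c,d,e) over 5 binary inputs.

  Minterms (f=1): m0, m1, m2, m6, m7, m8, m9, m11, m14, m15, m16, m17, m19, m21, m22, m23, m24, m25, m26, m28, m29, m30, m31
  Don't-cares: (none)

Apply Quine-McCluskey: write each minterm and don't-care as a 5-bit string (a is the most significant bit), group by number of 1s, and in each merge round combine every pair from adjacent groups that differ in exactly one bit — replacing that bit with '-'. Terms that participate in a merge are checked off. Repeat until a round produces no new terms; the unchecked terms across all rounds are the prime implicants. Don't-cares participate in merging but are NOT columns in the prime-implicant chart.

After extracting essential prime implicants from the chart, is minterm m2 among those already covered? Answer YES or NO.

Round 0: 00000✓ 00001✓ 00010✓ 00110✓ 00111✓ 01000✓ 01001✓ 01011✓ 01110✓ 01111✓ 10000✓ 10001✓ 10011✓ 10101✓ 10110✓ 10111✓ 11000✓ 11001✓ 11010✓ 11100✓ 11101✓ 11110✓ 11111✓
Round 1: -0000✓ -0001✓ -0110✓ -0111✓ -1000✓ -1001✓ -1110✓ -1111✓ 0-000✓ 0-001✓ 0-110✓ 0-111✓ 00-10 000-0 0000-✓ 0011-✓ 01-11 010-1 0100-✓ 0111-✓ 1-000✓ 1-001✓ 1-101✓ 1-110✓ 1-111✓ 10-01✓ 10-11✓ 100-1✓ 1000-✓ 101-1✓ 1011-✓ 11-00✓ 11-01✓ 11-10✓ 110-0✓ 1100-✓ 111-0✓ 111-1✓ 1110-✓ 1111-✓
Round 2: --000✓ --001✓ --110✓ --111✓ -000-✓ -011-✓ -100-✓ -111-✓ 0-00-✓ 0-11-✓ 1--01 1-00-✓ 1-1-1 1-11-✓ 10--1 11--0 11-0- 111--
Round 3: --00- --11-
PIs = {--00-, --11-, 00-10, 000-0, 01-11, 010-1, 1--01, 1-1-1, 10--1, 11--0, 11-0-, 111--}
Coverage chart:
  m0: --00-,000-0
  m1: --00- ←essential
  m2: 00-10,000-0
  m6: --11-,00-10
  m7: --11- ←essential
  m8: --00- ←essential
  m9: --00-,010-1
  m11: 01-11,010-1
  m14: --11- ←essential
  m15: --11-,01-11
  m16: --00- ←essential
  m17: --00-,1--01,10--1
  m19: 10--1 ←essential
  m21: 1--01,1-1-1,10--1
  m22: --11- ←essential
  m23: --11-,1-1-1,10--1
  m24: --00-,11--0,11-0-
  m25: --00-,1--01,11-0-
  m26: 11--0 ←essential
  m28: 11--0,11-0-,111--
  m29: 1--01,1-1-1,11-0-,111--
  m30: --11-,11--0,111--
  m31: --11-,1-1-1,111--
Essential: --00-, --11-, 10--1, 11--0

NO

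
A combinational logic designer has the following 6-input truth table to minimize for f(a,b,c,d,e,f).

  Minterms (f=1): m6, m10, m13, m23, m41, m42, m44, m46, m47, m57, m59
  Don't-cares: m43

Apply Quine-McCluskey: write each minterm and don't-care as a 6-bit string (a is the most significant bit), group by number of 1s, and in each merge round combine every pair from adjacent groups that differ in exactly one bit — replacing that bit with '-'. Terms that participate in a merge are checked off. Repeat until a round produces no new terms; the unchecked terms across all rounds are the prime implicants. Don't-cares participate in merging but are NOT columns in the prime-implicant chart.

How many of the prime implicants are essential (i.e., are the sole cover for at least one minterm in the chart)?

Round 0: 000110 001010✓ 001101 010111 101001✓ 101010✓ 101011✓ 101100✓ 101110✓ 101111✓ 111001✓ 111011✓
Round 1: -01010 1-1001✓ 1-1011✓ 101-10✓ 101-11✓ 1010-1✓ 10101-✓ 1011-0 10111-✓ 1110-1✓
Round 2: 1-10-1 101-1-
PIs = {-01010, 000110, 001101, 010111, 1-10-1, 101-1-, 1011-0}
Coverage chart:
  m6: 000110 ←essential
  m10: -01010 ←essential
  m13: 001101 ←essential
  m23: 010111 ←essential
  m41: 1-10-1 ←essential
  m42: -01010,101-1-
  m44: 1011-0 ←essential
  m46: 101-1-,1011-0
  m47: 101-1- ←essential
  m57: 1-10-1 ←essential
  m59: 1-10-1 ←essential
Essential: -01010, 000110, 001101, 010111, 1-10-1, 101-1-, 1011-0

7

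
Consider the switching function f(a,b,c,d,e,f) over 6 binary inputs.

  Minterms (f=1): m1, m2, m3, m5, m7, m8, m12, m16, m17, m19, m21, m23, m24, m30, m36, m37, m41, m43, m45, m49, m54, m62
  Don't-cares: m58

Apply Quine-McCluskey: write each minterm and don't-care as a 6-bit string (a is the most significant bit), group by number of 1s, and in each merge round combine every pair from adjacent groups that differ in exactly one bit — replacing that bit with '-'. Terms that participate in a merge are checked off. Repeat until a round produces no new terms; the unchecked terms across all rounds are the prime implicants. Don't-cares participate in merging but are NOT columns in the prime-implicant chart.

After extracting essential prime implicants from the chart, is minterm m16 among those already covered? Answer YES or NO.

NO

size-2^0 implicants → 000001(✓)  000010(✓)  000011(✓)  000101(✓)  000111(✓)  001000(✓)  001100(✓)  010000(✓)  010001(✓)  010011(✓)  010101(✓)  010111(✓)  011000(✓)  011110(✓)  100100(✓)  100101(✓)  101001(✓)  101011(✓)  101101(✓)  110001(✓)  110110(✓)  111010(✓)  111110(✓)
size-2^1 implicants → -00101  -10001  -11110  0-0001(✓)  0-0011(✓)  0-0101(✓)  0-0111(✓)  0-1000  000-01(✓)  000-11(✓)  0000-1(✓)  00001-  0001-1(✓)  001-00  01-000  010-01(✓)  010-11(✓)  0100-1(✓)  01000-  0101-1(✓)  10-101  10010-  101-01  1010-1  11-110  111-10
size-2^2 implicants → 0-0-01(✓)  0-0-11(✓)  0-00-1(✓)  0-01-1(✓)  000--1(✓)  010--1(✓)
size-2^3 implicants → 0-0--1
Unchecked terms (primes): -00101, -10001, -11110, 0-0--1, 0-1000, 00001-, 001-00, 01-000, 01000-, 10-101, 10010-, 101-01, 1010-1, 11-110, 111-10
Minterm coverage:
  m1 ⊆ 0-0--1 [E]
  m2 ⊆ 00001- [E]
  m3 ⊆ 0-0--1,00001-
  m5 ⊆ -00101,0-0--1
  m7 ⊆ 0-0--1 [E]
  m8 ⊆ 0-1000,001-00
  m12 ⊆ 001-00 [E]
  m16 ⊆ 01-000,01000-
  m17 ⊆ -10001,0-0--1,01000-
  m19 ⊆ 0-0--1 [E]
  m21 ⊆ 0-0--1 [E]
  m23 ⊆ 0-0--1 [E]
  m24 ⊆ 0-1000,01-000
  m30 ⊆ -11110 [E]
  m36 ⊆ 10010- [E]
  m37 ⊆ -00101,10-101,10010-
  m41 ⊆ 101-01,1010-1
  m43 ⊆ 1010-1 [E]
  m45 ⊆ 10-101,101-01
  m49 ⊆ -10001 [E]
  m54 ⊆ 11-110 [E]
  m62 ⊆ -11110,11-110,111-10
E = {-10001, -11110, 0-0--1, 00001-, 001-00, 10010-, 1010-1, 11-110}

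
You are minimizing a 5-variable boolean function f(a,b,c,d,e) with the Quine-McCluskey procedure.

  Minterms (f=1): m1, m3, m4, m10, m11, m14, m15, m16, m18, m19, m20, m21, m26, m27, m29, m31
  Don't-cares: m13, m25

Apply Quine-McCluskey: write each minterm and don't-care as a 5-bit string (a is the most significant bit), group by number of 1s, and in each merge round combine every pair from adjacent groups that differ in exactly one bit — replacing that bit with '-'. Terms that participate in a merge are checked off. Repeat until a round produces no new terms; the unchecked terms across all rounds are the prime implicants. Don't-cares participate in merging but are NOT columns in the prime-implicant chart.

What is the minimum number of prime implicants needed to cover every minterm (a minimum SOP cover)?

size-2^0 implicants → 00001(✓)  00011(✓)  00100(✓)  01010(✓)  01011(✓)  01101(✓)  01110(✓)  01111(✓)  10000(✓)  10010(✓)  10011(✓)  10100(✓)  10101(✓)  11001(✓)  11010(✓)  11011(✓)  11101(✓)  11111(✓)
size-2^1 implicants → -0011(✓)  -0100  -1010(✓)  -1011(✓)  -1101(✓)  -1111(✓)  0-011(✓)  000-1  01-10(✓)  01-11(✓)  0101-(✓)  011-1(✓)  0111-(✓)  1-010(✓)  1-011(✓)  1-101  10-00  100-0  1001-(✓)  1010-  11-01(✓)  11-11(✓)  110-1(✓)  1101-(✓)  111-1(✓)
size-2^2 implicants → --011  -1-11  -101-  -11-1  01-1-  1-01-  11--1
Unchecked terms (primes): --011, -0100, -1-11, -101-, -11-1, 000-1, 01-1-, 1-01-, 1-101, 10-00, 100-0, 1010-, 11--1
Minterm coverage:
  m1 ⊆ 000-1 [E]
  m3 ⊆ --011,000-1
  m4 ⊆ -0100 [E]
  m10 ⊆ -101-,01-1-
  m11 ⊆ --011,-1-11,-101-,01-1-
  m14 ⊆ 01-1- [E]
  m15 ⊆ -1-11,-11-1,01-1-
  m16 ⊆ 10-00,100-0
  m18 ⊆ 1-01-,100-0
  m19 ⊆ --011,1-01-
  m20 ⊆ -0100,10-00,1010-
  m21 ⊆ 1-101,1010-
  m26 ⊆ -101-,1-01-
  m27 ⊆ --011,-1-11,-101-,1-01-,11--1
  m29 ⊆ -11-1,1-101,11--1
  m31 ⊆ -1-11,-11-1,11--1
E = {-0100, 000-1, 01-1-}
Petrick residual → -1-11, 1-01-, 1-101, 10-00
Cover = b'cd'e' + bde + a'b'c'e + a'bd + ac'd + acd'e + ab'd'e'  |cover|=7

7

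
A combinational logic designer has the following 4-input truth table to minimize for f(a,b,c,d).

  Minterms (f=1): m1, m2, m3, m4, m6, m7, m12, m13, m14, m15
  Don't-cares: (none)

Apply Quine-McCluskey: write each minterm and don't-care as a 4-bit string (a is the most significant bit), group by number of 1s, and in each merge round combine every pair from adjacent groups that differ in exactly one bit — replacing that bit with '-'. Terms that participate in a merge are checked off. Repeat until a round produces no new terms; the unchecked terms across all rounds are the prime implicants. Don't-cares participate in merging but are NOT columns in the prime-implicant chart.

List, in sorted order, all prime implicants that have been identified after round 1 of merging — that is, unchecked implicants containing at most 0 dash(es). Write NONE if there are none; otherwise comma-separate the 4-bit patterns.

NONE

[col 0] 0001*, 0010*, 0011*, 0100*, 0110*, 0111*, 1100*, 1101*, 1110*, 1111*
[col 1] -100*, -110*, -111*, 0-10*, 0-11*, 00-1, 001-*, 01-0*, 011-*, 11-0*, 11-1*, 110-*, 111-*
[col 2] -1-0, -11-, 0-1-, 11--
Prime implicants: -1-0, -11-, 0-1-, 00-1, 11--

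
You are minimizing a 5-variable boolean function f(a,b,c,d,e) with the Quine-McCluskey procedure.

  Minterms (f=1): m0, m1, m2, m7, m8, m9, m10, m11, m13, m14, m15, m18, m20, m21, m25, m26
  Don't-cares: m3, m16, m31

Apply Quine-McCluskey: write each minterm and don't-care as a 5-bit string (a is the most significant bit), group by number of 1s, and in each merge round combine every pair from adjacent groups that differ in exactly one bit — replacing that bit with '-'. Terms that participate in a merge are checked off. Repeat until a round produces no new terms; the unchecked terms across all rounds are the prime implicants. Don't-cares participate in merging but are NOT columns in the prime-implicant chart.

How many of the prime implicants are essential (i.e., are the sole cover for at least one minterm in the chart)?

7

size-2^0 implicants → 00000(✓)  00001(✓)  00010(✓)  00011(✓)  00111(✓)  01000(✓)  01001(✓)  01010(✓)  01011(✓)  01101(✓)  01110(✓)  01111(✓)  10000(✓)  10010(✓)  10100(✓)  10101(✓)  11001(✓)  11010(✓)  11111(✓)
size-2^1 implicants → -0000(✓)  -0010(✓)  -1001  -1010(✓)  -1111  0-000(✓)  0-001(✓)  0-010(✓)  0-011(✓)  0-111(✓)  00-11(✓)  000-0(✓)  000-1(✓)  0000-(✓)  0001-(✓)  01-01(✓)  01-10(✓)  01-11(✓)  010-0(✓)  010-1(✓)  0100-(✓)  0101-(✓)  011-1(✓)  0111-(✓)  1-010(✓)  10-00  100-0(✓)  1010-
size-2^2 implicants → --010  -00-0  0--11  0-0-0(✓)  0-0-1(✓)  0-00-(✓)  0-01-(✓)  000--(✓)  01--1  01-1-  010--(✓)
size-2^3 implicants → 0-0--
Unchecked terms (primes): --010, -00-0, -1001, -1111, 0--11, 0-0--, 01--1, 01-1-, 10-00, 1010-
Minterm coverage:
  m0 ⊆ -00-0,0-0--
  m1 ⊆ 0-0-- [E]
  m2 ⊆ --010,-00-0,0-0--
  m7 ⊆ 0--11 [E]
  m8 ⊆ 0-0-- [E]
  m9 ⊆ -1001,0-0--,01--1
  m10 ⊆ --010,0-0--,01-1-
  m11 ⊆ 0--11,0-0--,01--1,01-1-
  m13 ⊆ 01--1 [E]
  m14 ⊆ 01-1- [E]
  m15 ⊆ -1111,0--11,01--1,01-1-
  m18 ⊆ --010,-00-0
  m20 ⊆ 10-00,1010-
  m21 ⊆ 1010- [E]
  m25 ⊆ -1001 [E]
  m26 ⊆ --010 [E]
E = {--010, -1001, 0--11, 0-0--, 01--1, 01-1-, 1010-}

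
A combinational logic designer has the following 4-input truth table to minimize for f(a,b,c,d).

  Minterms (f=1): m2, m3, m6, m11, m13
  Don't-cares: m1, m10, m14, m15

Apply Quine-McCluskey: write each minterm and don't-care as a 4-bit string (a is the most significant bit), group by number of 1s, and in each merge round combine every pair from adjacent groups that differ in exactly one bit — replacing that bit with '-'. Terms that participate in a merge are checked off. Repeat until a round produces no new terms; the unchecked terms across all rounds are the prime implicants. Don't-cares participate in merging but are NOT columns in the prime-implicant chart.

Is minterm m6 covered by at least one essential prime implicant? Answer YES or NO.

[col 0] 0001*, 0010*, 0011*, 0110*, 1010*, 1011*, 1101*, 1110*, 1111*
[col 1] -010*, -011*, -110*, 0-10*, 00-1, 001-*, 1-10*, 1-11*, 101-*, 11-1, 111-*
[col 2] --10, -01-, 1-1-
Prime implicants: --10, -01-, 00-1, 1-1-, 11-1
PI chart (minterm → PIs covering it):
  2 | --10,-01-
  3 | -01-,00-1
  6 | --10  (sole → essential)
  11 | -01-,1-1-
  13 | 11-1  (sole → essential)
Essential prime implicants: --10, 11-1

YES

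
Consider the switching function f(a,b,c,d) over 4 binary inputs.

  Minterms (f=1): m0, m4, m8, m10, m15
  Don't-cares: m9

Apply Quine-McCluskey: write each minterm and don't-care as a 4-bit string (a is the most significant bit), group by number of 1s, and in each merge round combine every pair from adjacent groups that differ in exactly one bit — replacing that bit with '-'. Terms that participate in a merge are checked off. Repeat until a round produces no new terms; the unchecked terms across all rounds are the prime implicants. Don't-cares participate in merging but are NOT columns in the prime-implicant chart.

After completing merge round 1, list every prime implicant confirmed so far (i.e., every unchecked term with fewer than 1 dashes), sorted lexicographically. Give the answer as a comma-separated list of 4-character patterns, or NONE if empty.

1111

[col 0] 0000*, 0100*, 1000*, 1001*, 1010*, 1111
[col 1] -000, 0-00, 10-0, 100-
Prime implicants: -000, 0-00, 10-0, 100-, 1111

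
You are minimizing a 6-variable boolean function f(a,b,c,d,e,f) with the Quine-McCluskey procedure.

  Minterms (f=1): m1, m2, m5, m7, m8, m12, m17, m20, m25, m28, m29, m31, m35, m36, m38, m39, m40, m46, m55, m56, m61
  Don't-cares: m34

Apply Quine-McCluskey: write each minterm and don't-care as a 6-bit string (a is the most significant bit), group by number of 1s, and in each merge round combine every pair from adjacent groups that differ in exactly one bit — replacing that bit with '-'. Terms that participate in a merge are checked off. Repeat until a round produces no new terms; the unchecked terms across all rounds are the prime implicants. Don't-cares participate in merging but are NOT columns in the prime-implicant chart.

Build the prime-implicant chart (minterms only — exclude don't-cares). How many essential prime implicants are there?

9

[col 0] 000001*, 000010*, 000101*, 000111*, 001000*, 001100*, 010001*, 010100*, 011001*, 011100*, 011101*, 011111*, 100010*, 100011*, 100100*, 100110*, 100111*, 101000*, 101110*, 110111*, 111000*, 111101*
[col 1] -00010, -00111, -01000, -11101, 0-0001, 0-1100, 000-01, 0001-1, 001-00, 01-001, 01-100, 011-01, 0111-1, 01110-, 1-0111, 1-1000, 10-110, 100-10*, 100-11*, 10001-*, 1001-0, 10011-*
[col 2] 100-1-
Prime implicants: -00010, -00111, -01000, -11101, 0-0001, 0-1100, 000-01, 0001-1, 001-00, 01-001, 01-100, 011-01, 0111-1, 01110-, 1-0111, 1-1000, 10-110, 100-1-, 1001-0
PI chart (minterm → PIs covering it):
  1 | 0-0001,000-01
  2 | -00010  (sole → essential)
  5 | 000-01,0001-1
  7 | -00111,0001-1
  8 | -01000,001-00
  12 | 0-1100,001-00
  17 | 0-0001,01-001
  20 | 01-100  (sole → essential)
  25 | 01-001,011-01
  28 | 0-1100,01-100,01110-
  29 | -11101,011-01,0111-1,01110-
  31 | 0111-1  (sole → essential)
  35 | 100-1-  (sole → essential)
  36 | 1001-0  (sole → essential)
  38 | 10-110,100-1-,1001-0
  39 | -00111,1-0111,100-1-
  40 | -01000,1-1000
  46 | 10-110  (sole → essential)
  55 | 1-0111  (sole → essential)
  56 | 1-1000  (sole → essential)
  61 | -11101  (sole → essential)
Essential prime implicants: -00010, -11101, 01-100, 0111-1, 1-0111, 1-1000, 10-110, 100-1-, 1001-0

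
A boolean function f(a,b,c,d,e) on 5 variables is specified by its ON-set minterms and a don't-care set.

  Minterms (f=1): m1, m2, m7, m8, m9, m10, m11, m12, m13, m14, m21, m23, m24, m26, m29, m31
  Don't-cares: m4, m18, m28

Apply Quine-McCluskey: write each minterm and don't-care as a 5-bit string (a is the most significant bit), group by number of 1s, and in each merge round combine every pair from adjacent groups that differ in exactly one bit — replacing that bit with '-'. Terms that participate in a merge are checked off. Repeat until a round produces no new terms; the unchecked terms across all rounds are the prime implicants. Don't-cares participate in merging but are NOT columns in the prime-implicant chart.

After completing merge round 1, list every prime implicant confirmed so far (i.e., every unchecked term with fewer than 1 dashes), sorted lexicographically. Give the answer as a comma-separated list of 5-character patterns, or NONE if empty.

NONE

size-2^0 implicants → 00001(✓)  00010(✓)  00100(✓)  00111(✓)  01000(✓)  01001(✓)  01010(✓)  01011(✓)  01100(✓)  01101(✓)  01110(✓)  10010(✓)  10101(✓)  10111(✓)  11000(✓)  11010(✓)  11100(✓)  11101(✓)  11111(✓)
size-2^1 implicants → -0010(✓)  -0111  -1000(✓)  -1010(✓)  -1100(✓)  -1101(✓)  0-001  0-010(✓)  0-100  01-00(✓)  01-01(✓)  01-10(✓)  010-0(✓)  010-1(✓)  0100-(✓)  0101-(✓)  011-0(✓)  0110-(✓)  1-010(✓)  1-101(✓)  1-111(✓)  101-1(✓)  11-00(✓)  110-0(✓)  111-1(✓)  1110-(✓)
size-2^2 implicants → --010  -1-00  -10-0  -110-  01--0  01-0-  010--  1-1-1
Unchecked terms (primes): --010, -0111, -1-00, -10-0, -110-, 0-001, 0-100, 01--0, 01-0-, 010--, 1-1-1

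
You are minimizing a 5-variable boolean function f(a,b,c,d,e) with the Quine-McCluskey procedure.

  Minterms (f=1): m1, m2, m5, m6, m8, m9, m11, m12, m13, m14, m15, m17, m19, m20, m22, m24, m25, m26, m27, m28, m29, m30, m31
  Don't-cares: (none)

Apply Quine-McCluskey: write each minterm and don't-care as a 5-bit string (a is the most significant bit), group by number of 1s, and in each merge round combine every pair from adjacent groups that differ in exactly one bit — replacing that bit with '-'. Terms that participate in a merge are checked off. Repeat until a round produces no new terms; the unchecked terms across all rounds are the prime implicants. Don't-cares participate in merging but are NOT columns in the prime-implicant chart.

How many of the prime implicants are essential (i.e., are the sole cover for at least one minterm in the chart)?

7

Round 0: 00001✓ 00010✓ 00101✓ 00110✓ 01000✓ 01001✓ 01011✓ 01100✓ 01101✓ 01110✓ 01111✓ 10001✓ 10011✓ 10100✓ 10110✓ 11000✓ 11001✓ 11010✓ 11011✓ 11100✓ 11101✓ 11110✓ 11111✓
Round 1: -0001✓ -0110✓ -1000✓ -1001✓ -1011✓ -1100✓ -1101✓ -1110✓ -1111✓ 0-001✓ 0-101✓ 0-110✓ 00-01✓ 00-10 01-00✓ 01-01✓ 01-11✓ 010-1✓ 0100-✓ 011-0✓ 011-1✓ 0110-✓ 0111-✓ 1-001✓ 1-011✓ 1-100✓ 1-110✓ 100-1✓ 101-0✓ 11-00✓ 11-01✓ 11-10✓ 11-11✓ 110-0✓ 110-1✓ 1100-✓ 1101-✓ 111-0✓ 111-1✓ 1110-✓ 1111-✓
Round 2: --001 --110 -1-00✓ -1-01✓ -1-11✓ -10-1✓ -100-✓ -11-0✓ -11-1✓ -110-✓ -111-✓ 0--01 01--1✓ 01-0-✓ 011--✓ 1-0-1 1-1-0 11--0✓ 11--1✓ 11-0-✓ 11-1-✓ 110--✓ 111--✓
Round 3: -1--1 -1-0- -11-- 11---
PIs = {--001, --110, -1--1, -1-0-, -11--, 0--01, 00-10, 1-0-1, 1-1-0, 11---}
Coverage chart:
  m1: --001,0--01
  m2: 00-10 ←essential
  m5: 0--01 ←essential
  m6: --110,00-10
  m8: -1-0- ←essential
  m9: --001,-1--1,-1-0-,0--01
  m11: -1--1 ←essential
  m12: -1-0-,-11--
  m13: -1--1,-1-0-,-11--,0--01
  m14: --110,-11--
  m15: -1--1,-11--
  m17: --001,1-0-1
  m19: 1-0-1 ←essential
  m20: 1-1-0 ←essential
  m22: --110,1-1-0
  m24: -1-0-,11---
  m25: --001,-1--1,-1-0-,1-0-1,11---
  m26: 11--- ←essential
  m27: -1--1,1-0-1,11---
  m28: -1-0-,-11--,1-1-0,11---
  m29: -1--1,-1-0-,-11--,11---
  m30: --110,-11--,1-1-0,11---
  m31: -1--1,-11--,11---
Essential: -1--1, -1-0-, 0--01, 00-10, 1-0-1, 1-1-0, 11---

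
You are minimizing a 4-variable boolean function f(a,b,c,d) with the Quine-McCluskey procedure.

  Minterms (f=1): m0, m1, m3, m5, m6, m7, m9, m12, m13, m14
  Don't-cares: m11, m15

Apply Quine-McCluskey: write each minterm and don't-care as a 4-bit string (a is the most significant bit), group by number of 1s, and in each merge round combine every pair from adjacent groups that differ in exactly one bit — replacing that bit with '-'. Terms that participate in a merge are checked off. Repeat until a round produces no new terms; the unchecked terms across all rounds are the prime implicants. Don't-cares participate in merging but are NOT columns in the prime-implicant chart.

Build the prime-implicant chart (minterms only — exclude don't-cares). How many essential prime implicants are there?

4

size-2^0 implicants → 0000(✓)  0001(✓)  0011(✓)  0101(✓)  0110(✓)  0111(✓)  1001(✓)  1011(✓)  1100(✓)  1101(✓)  1110(✓)  1111(✓)
size-2^1 implicants → -001(✓)  -011(✓)  -101(✓)  -110(✓)  -111(✓)  0-01(✓)  0-11(✓)  00-1(✓)  000-  01-1(✓)  011-(✓)  1-01(✓)  1-11(✓)  10-1(✓)  11-0(✓)  11-1(✓)  110-(✓)  111-(✓)
size-2^2 implicants → --01(✓)  --11(✓)  -0-1(✓)  -1-1(✓)  -11-  0--1(✓)  1--1(✓)  11--
size-2^3 implicants → ---1
Unchecked terms (primes): ---1, -11-, 000-, 11--
Minterm coverage:
  m0 ⊆ 000- [E]
  m1 ⊆ ---1,000-
  m3 ⊆ ---1 [E]
  m5 ⊆ ---1 [E]
  m6 ⊆ -11- [E]
  m7 ⊆ ---1,-11-
  m9 ⊆ ---1 [E]
  m12 ⊆ 11-- [E]
  m13 ⊆ ---1,11--
  m14 ⊆ -11-,11--
E = {---1, -11-, 000-, 11--}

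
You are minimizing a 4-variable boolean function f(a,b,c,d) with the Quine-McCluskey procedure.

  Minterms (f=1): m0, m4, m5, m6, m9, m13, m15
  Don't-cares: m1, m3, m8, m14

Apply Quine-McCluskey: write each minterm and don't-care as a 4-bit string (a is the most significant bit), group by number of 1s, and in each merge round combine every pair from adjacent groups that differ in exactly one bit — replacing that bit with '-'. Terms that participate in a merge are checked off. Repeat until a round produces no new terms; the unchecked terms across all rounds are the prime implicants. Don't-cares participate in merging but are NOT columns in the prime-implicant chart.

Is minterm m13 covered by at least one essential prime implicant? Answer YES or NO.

Round 0: 0000✓ 0001✓ 0011✓ 0100✓ 0101✓ 0110✓ 1000✓ 1001✓ 1101✓ 1110✓ 1111✓
Round 1: -000✓ -001✓ -101✓ -110 0-00✓ 0-01✓ 00-1 000-✓ 01-0 010-✓ 1-01✓ 100-✓ 11-1 111-
Round 2: --01 -00- 0-0-
PIs = {--01, -00-, -110, 0-0-, 00-1, 01-0, 11-1, 111-}
Coverage chart:
  m0: -00-,0-0-
  m4: 0-0-,01-0
  m5: --01,0-0-
  m6: -110,01-0
  m9: --01,-00-
  m13: --01,11-1
  m15: 11-1,111-
(no essential prime implicants)

NO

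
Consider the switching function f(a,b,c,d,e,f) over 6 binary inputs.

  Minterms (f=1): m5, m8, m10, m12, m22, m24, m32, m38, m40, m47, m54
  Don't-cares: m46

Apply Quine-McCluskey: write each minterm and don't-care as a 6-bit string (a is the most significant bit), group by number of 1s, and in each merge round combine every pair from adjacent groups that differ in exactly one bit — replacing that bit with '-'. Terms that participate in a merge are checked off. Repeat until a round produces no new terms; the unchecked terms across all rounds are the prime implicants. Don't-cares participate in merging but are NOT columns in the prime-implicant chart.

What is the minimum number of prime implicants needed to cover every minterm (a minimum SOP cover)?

[col 0] 000101, 001000*, 001010*, 001100*, 010110*, 011000*, 100000*, 100110*, 101000*, 101110*, 101111*, 110110*
[col 1] -01000, -10110, 0-1000, 001-00, 0010-0, 1-0110, 10-000, 10-110, 10111-
Prime implicants: -01000, -10110, 0-1000, 000101, 001-00, 0010-0, 1-0110, 10-000, 10-110, 10111-
PI chart (minterm → PIs covering it):
  5 | 000101  (sole → essential)
  8 | -01000,0-1000,001-00,0010-0
  10 | 0010-0  (sole → essential)
  12 | 001-00  (sole → essential)
  22 | -10110  (sole → essential)
  24 | 0-1000  (sole → essential)
  32 | 10-000  (sole → essential)
  38 | 1-0110,10-110
  40 | -01000,10-000
  47 | 10111-  (sole → essential)
  54 | -10110,1-0110
Essential prime implicants: -10110, 0-1000, 000101, 001-00, 0010-0, 10-000, 10111-
Petrick residual → 1-0110
Minimum SOP uses 8 PIs: bc'def' + a'cd'e'f' + a'b'c'de'f + a'b'ce'f' + a'b'cd'f' + ac'def' + ab'd'e'f' + ab'cde

8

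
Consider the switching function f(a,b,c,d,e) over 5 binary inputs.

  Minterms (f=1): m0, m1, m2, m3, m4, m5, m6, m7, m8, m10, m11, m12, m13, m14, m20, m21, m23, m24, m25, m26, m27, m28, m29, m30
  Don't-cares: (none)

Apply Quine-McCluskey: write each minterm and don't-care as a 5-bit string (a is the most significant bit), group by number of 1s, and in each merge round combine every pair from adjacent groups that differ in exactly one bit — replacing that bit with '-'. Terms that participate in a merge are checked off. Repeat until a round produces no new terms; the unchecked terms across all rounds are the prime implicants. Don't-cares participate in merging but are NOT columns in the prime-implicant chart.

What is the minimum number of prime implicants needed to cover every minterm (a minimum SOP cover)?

6

Round 0: 00000✓ 00001✓ 00010✓ 00011✓ 00100✓ 00101✓ 00110✓ 00111✓ 01000✓ 01010✓ 01011✓ 01100✓ 01101✓ 01110✓ 10100✓ 10101✓ 10111✓ 11000✓ 11001✓ 11010✓ 11011✓ 11100✓ 11101✓ 11110✓
Round 1: -0100✓ -0101✓ -0111✓ -1000✓ -1010✓ -1011✓ -1100✓ -1101✓ -1110✓ 0-000✓ 0-010✓ 0-011✓ 0-100✓ 0-101✓ 0-110✓ 00-00✓ 00-01✓ 00-10✓ 00-11✓ 000-0✓ 000-1✓ 0000-✓ 0001-✓ 001-0✓ 001-1✓ 0010-✓ 0011-✓ 01-00✓ 01-10✓ 010-0✓ 0101-✓ 011-0✓ 0110-✓ 1-100✓ 1-101✓ 101-1✓ 1010-✓ 11-00✓ 11-01✓ 11-10✓ 110-0✓ 110-1✓ 1100-✓ 1101-✓ 111-0✓ 1110-✓
Round 2: --100✓ --101✓ -01-1 -010-✓ -1-00✓ -1-10✓ -10-0✓ -101- -11-0✓ -110-✓ 0--00✓ 0--10✓ 0-0-0✓ 0-01- 0-1-0✓ 0-10-✓ 00--0✓ 00--1✓ 00-0-✓ 00-1-✓ 000--✓ 001--✓ 01--0✓ 1-10-✓ 11--0✓ 11-0- 110--
Round 3: --10- -1--0 0---0 00---
PIs = {--10-, -01-1, -1--0, -101-, 0---0, 0-01-, 00---, 11-0-, 110--}
Coverage chart:
  m0: 0---0,00---
  m1: 00--- ←essential
  m2: 0---0,0-01-,00---
  m3: 0-01-,00---
  m4: --10-,0---0,00---
  m5: --10-,-01-1,00---
  m6: 0---0,00---
  m7: -01-1,00---
  m8: -1--0,0---0
  m10: -1--0,-101-,0---0,0-01-
  m11: -101-,0-01-
  m12: --10-,-1--0,0---0
  m13: --10- ←essential
  m14: -1--0,0---0
  m20: --10- ←essential
  m21: --10-,-01-1
  m23: -01-1 ←essential
  m24: -1--0,11-0-,110--
  m25: 11-0-,110--
  m26: -1--0,-101-,110--
  m27: -101-,110--
  m28: --10-,-1--0,11-0-
  m29: --10-,11-0-
  m30: -1--0 ←essential
Essential: --10-, -01-1, -1--0, 00---
Petrick residual → -101-, 11-0-
Min cover (6 terms): cd' + b'ce + be' + bc'd + a'b' + abd'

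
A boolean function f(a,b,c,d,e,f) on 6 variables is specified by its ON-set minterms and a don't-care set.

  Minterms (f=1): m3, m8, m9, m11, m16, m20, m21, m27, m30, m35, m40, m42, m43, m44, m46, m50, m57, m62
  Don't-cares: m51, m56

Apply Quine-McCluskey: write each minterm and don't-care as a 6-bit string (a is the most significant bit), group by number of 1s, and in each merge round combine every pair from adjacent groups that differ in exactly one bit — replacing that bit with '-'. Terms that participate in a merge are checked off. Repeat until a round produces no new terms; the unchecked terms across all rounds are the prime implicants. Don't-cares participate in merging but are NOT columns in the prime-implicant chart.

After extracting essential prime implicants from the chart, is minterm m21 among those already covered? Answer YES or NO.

[col 0] 000011*, 001000*, 001001*, 001011*, 010000*, 010100*, 010101*, 011011*, 011110*, 100011*, 101000*, 101010*, 101011*, 101100*, 101110*, 110010*, 110011*, 111000*, 111001*, 111110*
[col 1] -00011*, -01000, -01011*, -11110, 0-1011, 00-011*, 0010-1, 00100-, 010-00, 01010-, 1-0011, 1-1000, 1-1110, 10-011*, 101-00*, 101-10*, 1010-0*, 10101-, 1011-0*, 11001-, 11100-
[col 2] -0-011, 101--0
Prime implicants: -0-011, -01000, -11110, 0-1011, 0010-1, 00100-, 010-00, 01010-, 1-0011, 1-1000, 1-1110, 101--0, 10101-, 11001-, 11100-
PI chart (minterm → PIs covering it):
  3 | -0-011  (sole → essential)
  8 | -01000,00100-
  9 | 0010-1,00100-
  11 | -0-011,0-1011,0010-1
  16 | 010-00  (sole → essential)
  20 | 010-00,01010-
  21 | 01010-  (sole → essential)
  27 | 0-1011  (sole → essential)
  30 | -11110  (sole → essential)
  35 | -0-011,1-0011
  40 | -01000,1-1000,101--0
  42 | 101--0,10101-
  43 | -0-011,10101-
  44 | 101--0  (sole → essential)
  46 | 1-1110,101--0
  50 | 11001-  (sole → essential)
  57 | 11100-  (sole → essential)
  62 | -11110,1-1110
Essential prime implicants: -0-011, -11110, 0-1011, 010-00, 01010-, 101--0, 11001-, 11100-

YES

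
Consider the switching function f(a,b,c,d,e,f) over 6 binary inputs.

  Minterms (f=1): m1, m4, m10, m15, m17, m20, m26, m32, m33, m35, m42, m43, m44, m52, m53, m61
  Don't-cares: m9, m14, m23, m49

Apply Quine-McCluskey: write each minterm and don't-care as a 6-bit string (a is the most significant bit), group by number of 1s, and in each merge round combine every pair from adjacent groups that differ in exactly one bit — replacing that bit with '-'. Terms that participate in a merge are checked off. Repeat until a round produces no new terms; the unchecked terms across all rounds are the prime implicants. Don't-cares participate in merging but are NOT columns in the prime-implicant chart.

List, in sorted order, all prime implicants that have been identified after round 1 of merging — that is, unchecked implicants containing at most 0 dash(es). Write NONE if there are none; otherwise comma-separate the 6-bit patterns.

010111, 101100

[col 0] 000001*, 000100*, 001001*, 001010*, 001110*, 001111*, 010001*, 010100*, 010111, 011010*, 100000*, 100001*, 100011*, 101010*, 101011*, 101100, 110001*, 110100*, 110101*, 111101*
[col 1] -00001*, -01010, -10001*, -10100, 0-0001*, 0-0100, 0-1010, 00-001, 001-10, 00111-, 1-0001*, 10-011, 1000-1, 10000-, 10101-, 11-101, 110-01, 11010-
[col 2] --0001
Prime implicants: --0001, -01010, -10100, 0-0100, 0-1010, 00-001, 001-10, 00111-, 010111, 10-011, 1000-1, 10000-, 10101-, 101100, 11-101, 110-01, 11010-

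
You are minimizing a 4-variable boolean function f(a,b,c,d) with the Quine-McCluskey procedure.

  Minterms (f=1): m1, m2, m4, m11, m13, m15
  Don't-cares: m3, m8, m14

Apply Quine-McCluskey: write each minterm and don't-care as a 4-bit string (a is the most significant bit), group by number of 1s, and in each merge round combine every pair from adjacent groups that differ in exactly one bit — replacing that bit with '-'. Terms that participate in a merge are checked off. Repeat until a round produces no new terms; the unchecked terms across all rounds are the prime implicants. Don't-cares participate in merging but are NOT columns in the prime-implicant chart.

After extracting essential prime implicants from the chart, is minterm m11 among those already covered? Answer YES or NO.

Round 0: 0001✓ 0010✓ 0011✓ 0100 1000 1011✓ 1101✓ 1110✓ 1111✓
Round 1: -011 00-1 001- 1-11 11-1 111-
PIs = {-011, 00-1, 001-, 0100, 1-11, 1000, 11-1, 111-}
Coverage chart:
  m1: 00-1 ←essential
  m2: 001- ←essential
  m4: 0100 ←essential
  m11: -011,1-11
  m13: 11-1 ←essential
  m15: 1-11,11-1,111-
Essential: 00-1, 001-, 0100, 11-1

NO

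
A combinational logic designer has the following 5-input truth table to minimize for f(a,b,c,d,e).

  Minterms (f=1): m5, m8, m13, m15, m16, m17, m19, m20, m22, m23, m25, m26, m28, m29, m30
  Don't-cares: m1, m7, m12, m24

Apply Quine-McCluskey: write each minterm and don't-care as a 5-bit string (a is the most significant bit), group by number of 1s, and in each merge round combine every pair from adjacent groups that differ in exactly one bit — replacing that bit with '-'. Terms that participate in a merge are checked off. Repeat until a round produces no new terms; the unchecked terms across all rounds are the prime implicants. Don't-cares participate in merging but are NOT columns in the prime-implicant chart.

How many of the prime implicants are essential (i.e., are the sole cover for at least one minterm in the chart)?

3

size-2^0 implicants → 00001(✓)  00101(✓)  00111(✓)  01000(✓)  01100(✓)  01101(✓)  01111(✓)  10000(✓)  10001(✓)  10011(✓)  10100(✓)  10110(✓)  10111(✓)  11000(✓)  11001(✓)  11010(✓)  11100(✓)  11101(✓)  11110(✓)
size-2^1 implicants → -0001  -0111  -1000(✓)  -1100(✓)  -1101(✓)  0-101(✓)  0-111(✓)  00-01  001-1(✓)  01-00(✓)  011-1(✓)  0110-(✓)  1-000(✓)  1-001(✓)  1-100(✓)  1-110(✓)  10-00(✓)  10-11  100-1  1000-(✓)  101-0(✓)  1011-  11-00(✓)  11-01(✓)  11-10(✓)  110-0(✓)  1100-(✓)  111-0(✓)  1110-(✓)
size-2^2 implicants → -1-00  -110-  0-1-1  1--00  1-00-  1-1-0  11--0  11-0-
Unchecked terms (primes): -0001, -0111, -1-00, -110-, 0-1-1, 00-01, 1--00, 1-00-, 1-1-0, 10-11, 100-1, 1011-, 11--0, 11-0-
Minterm coverage:
  m5 ⊆ 0-1-1,00-01
  m8 ⊆ -1-00 [E]
  m13 ⊆ -110-,0-1-1
  m15 ⊆ 0-1-1 [E]
  m16 ⊆ 1--00,1-00-
  m17 ⊆ -0001,1-00-,100-1
  m19 ⊆ 10-11,100-1
  m20 ⊆ 1--00,1-1-0
  m22 ⊆ 1-1-0,1011-
  m23 ⊆ -0111,10-11,1011-
  m25 ⊆ 1-00-,11-0-
  m26 ⊆ 11--0 [E]
  m28 ⊆ -1-00,-110-,1--00,1-1-0,11--0,11-0-
  m29 ⊆ -110-,11-0-
  m30 ⊆ 1-1-0,11--0
E = {-1-00, 0-1-1, 11--0}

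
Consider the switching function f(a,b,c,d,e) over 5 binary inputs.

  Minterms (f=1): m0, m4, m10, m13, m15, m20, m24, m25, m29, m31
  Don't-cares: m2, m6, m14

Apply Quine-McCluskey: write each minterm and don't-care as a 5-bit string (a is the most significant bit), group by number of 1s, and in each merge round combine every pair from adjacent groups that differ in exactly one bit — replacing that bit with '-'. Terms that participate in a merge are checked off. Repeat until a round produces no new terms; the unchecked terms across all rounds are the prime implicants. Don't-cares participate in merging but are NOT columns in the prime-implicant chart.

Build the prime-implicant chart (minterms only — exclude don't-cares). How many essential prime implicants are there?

size-2^0 implicants → 00000(✓)  00010(✓)  00100(✓)  00110(✓)  01010(✓)  01101(✓)  01110(✓)  01111(✓)  10100(✓)  11000(✓)  11001(✓)  11101(✓)  11111(✓)
size-2^1 implicants → -0100  -1101(✓)  -1111(✓)  0-010(✓)  0-110(✓)  00-00(✓)  00-10(✓)  000-0(✓)  001-0(✓)  01-10(✓)  011-1(✓)  0111-  11-01  1100-  111-1(✓)
size-2^2 implicants → -11-1  0--10  00--0
Unchecked terms (primes): -0100, -11-1, 0--10, 00--0, 0111-, 11-01, 1100-
Minterm coverage:
  m0 ⊆ 00--0 [E]
  m4 ⊆ -0100,00--0
  m10 ⊆ 0--10 [E]
  m13 ⊆ -11-1 [E]
  m15 ⊆ -11-1,0111-
  m20 ⊆ -0100 [E]
  m24 ⊆ 1100- [E]
  m25 ⊆ 11-01,1100-
  m29 ⊆ -11-1,11-01
  m31 ⊆ -11-1 [E]
E = {-0100, -11-1, 0--10, 00--0, 1100-}

5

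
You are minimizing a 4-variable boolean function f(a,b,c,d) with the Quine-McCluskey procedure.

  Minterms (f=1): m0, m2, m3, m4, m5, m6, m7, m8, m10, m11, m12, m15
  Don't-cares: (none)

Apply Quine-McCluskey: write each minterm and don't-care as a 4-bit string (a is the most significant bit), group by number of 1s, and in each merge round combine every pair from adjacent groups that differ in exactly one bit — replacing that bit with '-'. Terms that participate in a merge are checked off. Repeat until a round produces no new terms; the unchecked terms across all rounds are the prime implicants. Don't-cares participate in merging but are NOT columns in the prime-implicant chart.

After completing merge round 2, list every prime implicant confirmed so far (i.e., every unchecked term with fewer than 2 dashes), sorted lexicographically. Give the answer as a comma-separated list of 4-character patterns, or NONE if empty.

Round 0: 0000✓ 0010✓ 0011✓ 0100✓ 0101✓ 0110✓ 0111✓ 1000✓ 1010✓ 1011✓ 1100✓ 1111✓
Round 1: -000✓ -010✓ -011✓ -100✓ -111✓ 0-00✓ 0-10✓ 0-11✓ 00-0✓ 001-✓ 01-0✓ 01-1✓ 010-✓ 011-✓ 1-00✓ 1-11✓ 10-0✓ 101-✓
Round 2: --00 --11 -0-0 -01- 0--0 0-1- 01--
PIs = {--00, --11, -0-0, -01-, 0--0, 0-1-, 01--}

NONE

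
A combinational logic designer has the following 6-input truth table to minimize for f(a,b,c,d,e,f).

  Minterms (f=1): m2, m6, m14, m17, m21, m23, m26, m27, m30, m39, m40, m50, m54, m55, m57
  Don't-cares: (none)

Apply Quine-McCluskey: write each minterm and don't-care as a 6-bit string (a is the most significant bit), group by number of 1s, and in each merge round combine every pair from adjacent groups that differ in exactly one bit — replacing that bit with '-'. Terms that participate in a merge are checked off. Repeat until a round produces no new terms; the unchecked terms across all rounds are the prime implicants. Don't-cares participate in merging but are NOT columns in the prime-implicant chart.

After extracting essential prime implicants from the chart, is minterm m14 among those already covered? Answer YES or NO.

[col 0] 000010*, 000110*, 001110*, 010001*, 010101*, 010111*, 011010*, 011011*, 011110*, 100111*, 101000, 110010*, 110110*, 110111*, 111001
[col 1] -10111, 0-1110, 00-110, 000-10, 010-01, 0101-1, 011-10, 01101-, 1-0111, 110-10, 11011-
Prime implicants: -10111, 0-1110, 00-110, 000-10, 010-01, 0101-1, 011-10, 01101-, 1-0111, 101000, 110-10, 11011-, 111001
PI chart (minterm → PIs covering it):
  2 | 000-10  (sole → essential)
  6 | 00-110,000-10
  14 | 0-1110,00-110
  17 | 010-01  (sole → essential)
  21 | 010-01,0101-1
  23 | -10111,0101-1
  26 | 011-10,01101-
  27 | 01101-  (sole → essential)
  30 | 0-1110,011-10
  39 | 1-0111  (sole → essential)
  40 | 101000  (sole → essential)
  50 | 110-10  (sole → essential)
  54 | 110-10,11011-
  55 | -10111,1-0111,11011-
  57 | 111001  (sole → essential)
Essential prime implicants: 000-10, 010-01, 01101-, 1-0111, 101000, 110-10, 111001

NO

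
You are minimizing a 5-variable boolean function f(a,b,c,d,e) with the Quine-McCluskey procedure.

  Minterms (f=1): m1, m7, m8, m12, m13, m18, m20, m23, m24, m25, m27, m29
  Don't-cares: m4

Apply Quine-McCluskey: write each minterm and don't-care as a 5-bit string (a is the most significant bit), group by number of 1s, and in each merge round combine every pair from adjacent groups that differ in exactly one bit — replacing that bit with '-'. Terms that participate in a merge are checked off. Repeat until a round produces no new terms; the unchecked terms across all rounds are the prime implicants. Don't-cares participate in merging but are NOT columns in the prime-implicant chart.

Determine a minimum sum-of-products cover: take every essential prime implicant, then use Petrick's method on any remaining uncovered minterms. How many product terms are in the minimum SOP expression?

[col 0] 00001, 00100*, 00111*, 01000*, 01100*, 01101*, 10010, 10100*, 10111*, 11000*, 11001*, 11011*, 11101*
[col 1] -0100, -0111, -1000, -1101, 0-100, 01-00, 0110-, 11-01, 110-1, 1100-
Prime implicants: -0100, -0111, -1000, -1101, 0-100, 00001, 01-00, 0110-, 10010, 11-01, 110-1, 1100-
PI chart (minterm → PIs covering it):
  1 | 00001  (sole → essential)
  7 | -0111  (sole → essential)
  8 | -1000,01-00
  12 | 0-100,01-00,0110-
  13 | -1101,0110-
  18 | 10010  (sole → essential)
  20 | -0100  (sole → essential)
  23 | -0111  (sole → essential)
  24 | -1000,1100-
  25 | 11-01,110-1,1100-
  27 | 110-1  (sole → essential)
  29 | -1101,11-01
Essential prime implicants: -0100, -0111, 00001, 10010, 110-1
Petrick residual → -1000, -1101, 0-100
Minimum SOP uses 8 PIs: b'cd'e' + b'cde + bc'd'e' + bcd'e + a'cd'e' + a'b'c'd'e + ab'c'de' + abc'e

8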